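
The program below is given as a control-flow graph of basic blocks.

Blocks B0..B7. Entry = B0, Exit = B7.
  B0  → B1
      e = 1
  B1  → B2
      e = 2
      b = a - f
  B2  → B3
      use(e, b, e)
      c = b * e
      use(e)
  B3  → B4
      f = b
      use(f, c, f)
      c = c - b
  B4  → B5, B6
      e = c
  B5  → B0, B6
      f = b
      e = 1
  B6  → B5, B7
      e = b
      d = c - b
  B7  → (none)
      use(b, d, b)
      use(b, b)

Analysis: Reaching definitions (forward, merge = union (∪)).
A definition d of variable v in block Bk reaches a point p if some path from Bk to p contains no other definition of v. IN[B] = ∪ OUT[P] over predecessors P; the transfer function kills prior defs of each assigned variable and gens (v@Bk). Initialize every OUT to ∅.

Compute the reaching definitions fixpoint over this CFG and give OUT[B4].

Answer: {b@B1, c@B3, d@B6, e@B4, f@B3}

Derivation:
Fixpoint table:
  B0:  IN={b@B1, c@B3, d@B6, e@B5, f@B5}  OUT={b@B1, c@B3, d@B6, e@B0, f@B5}
  B1:  IN={b@B1, c@B3, d@B6, e@B0, f@B5}  OUT={b@B1, c@B3, d@B6, e@B1, f@B5}
  B2:  IN={b@B1, c@B3, d@B6, e@B1, f@B5}  OUT={b@B1, c@B2, d@B6, e@B1, f@B5}
  B3:  IN={b@B1, c@B2, d@B6, e@B1, f@B5}  OUT={b@B1, c@B3, d@B6, e@B1, f@B3}
  B4:  IN={b@B1, c@B3, d@B6, e@B1, f@B3}  OUT={b@B1, c@B3, d@B6, e@B4, f@B3}
  B5:  IN={b@B1, c@B3, d@B6, e@B4, e@B6, f@B3, f@B5}  OUT={b@B1, c@B3, d@B6, e@B5, f@B5}
  B6:  IN={b@B1, c@B3, d@B6, e@B4, e@B5, f@B3, f@B5}  OUT={b@B1, c@B3, d@B6, e@B6, f@B3, f@B5}
  B7:  IN={b@B1, c@B3, d@B6, e@B6, f@B3, f@B5}  OUT={b@B1, c@B3, d@B6, e@B6, f@B3, f@B5}

Merge at B4: IN[B4] = OUT[B3] = {b@B1, c@B3, d@B6, e@B1, f@B3}
Applying B4's transfer function to that IN value gives OUT[B4] (row B4 above).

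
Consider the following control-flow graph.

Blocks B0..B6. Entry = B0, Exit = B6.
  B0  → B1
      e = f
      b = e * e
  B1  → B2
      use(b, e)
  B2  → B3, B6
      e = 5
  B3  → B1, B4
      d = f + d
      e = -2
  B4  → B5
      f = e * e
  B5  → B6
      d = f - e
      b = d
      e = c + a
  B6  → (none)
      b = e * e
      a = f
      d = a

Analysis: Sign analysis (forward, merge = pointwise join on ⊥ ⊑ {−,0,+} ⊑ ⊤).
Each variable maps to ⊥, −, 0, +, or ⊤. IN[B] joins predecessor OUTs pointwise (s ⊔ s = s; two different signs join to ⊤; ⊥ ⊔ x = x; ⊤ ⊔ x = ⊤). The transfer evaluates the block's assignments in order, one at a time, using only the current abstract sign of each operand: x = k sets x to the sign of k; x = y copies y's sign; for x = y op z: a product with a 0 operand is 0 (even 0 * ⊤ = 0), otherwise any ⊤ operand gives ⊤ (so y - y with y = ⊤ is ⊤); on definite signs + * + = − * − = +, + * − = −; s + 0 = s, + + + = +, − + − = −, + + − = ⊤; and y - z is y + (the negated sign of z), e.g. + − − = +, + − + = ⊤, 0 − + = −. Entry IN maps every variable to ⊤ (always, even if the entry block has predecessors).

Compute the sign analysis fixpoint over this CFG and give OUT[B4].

Converged values:
  B0:  IN=(all ⊤)  OUT=(all ⊤)
  B1:  IN=(all ⊤)  OUT=(all ⊤)
  B2:  IN=(all ⊤)  OUT={e:+; rest ⊤}
  B3:  IN={e:+; rest ⊤}  OUT={e:-; rest ⊤}
  B4:  IN={e:-; rest ⊤}  OUT={e:-, f:+; rest ⊤}
  B5:  IN={e:-, f:+; rest ⊤}  OUT={b:+, d:+, f:+; rest ⊤}
  B6:  IN=(all ⊤)  OUT=(all ⊤)

Merge at B4: IN[B4] = OUT[B3] = {a: ⊤, b: ⊤, c: ⊤, d: ⊤, e: -, f: ⊤}
Applying B4's transfer function to that IN value gives OUT[B4] (row B4 above).

Answer: {a: ⊤, b: ⊤, c: ⊤, d: ⊤, e: -, f: +}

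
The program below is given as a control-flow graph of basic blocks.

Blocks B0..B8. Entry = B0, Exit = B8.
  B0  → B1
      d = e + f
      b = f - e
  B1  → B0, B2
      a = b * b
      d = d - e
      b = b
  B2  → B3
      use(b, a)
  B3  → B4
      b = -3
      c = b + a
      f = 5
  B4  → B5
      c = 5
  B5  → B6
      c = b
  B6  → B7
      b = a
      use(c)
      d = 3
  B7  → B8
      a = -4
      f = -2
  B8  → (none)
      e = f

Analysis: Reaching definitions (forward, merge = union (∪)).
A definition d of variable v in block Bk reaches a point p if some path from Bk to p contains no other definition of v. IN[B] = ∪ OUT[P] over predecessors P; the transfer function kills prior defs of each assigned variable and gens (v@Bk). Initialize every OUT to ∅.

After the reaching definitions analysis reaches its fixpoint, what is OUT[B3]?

Converged values:
  B0:   IN={a@B1, b@B1, d@B1}   OUT={a@B1, b@B0, d@B0}
  B1:   IN={a@B1, b@B0, d@B0}   OUT={a@B1, b@B1, d@B1}
  B2:   IN={a@B1, b@B1, d@B1}   OUT={a@B1, b@B1, d@B1}
  B3:   IN={a@B1, b@B1, d@B1}   OUT={a@B1, b@B3, c@B3, d@B1, f@B3}
  B4:   IN={a@B1, b@B3, c@B3, d@B1, f@B3}   OUT={a@B1, b@B3, c@B4, d@B1, f@B3}
  B5:   IN={a@B1, b@B3, c@B4, d@B1, f@B3}   OUT={a@B1, b@B3, c@B5, d@B1, f@B3}
  B6:   IN={a@B1, b@B3, c@B5, d@B1, f@B3}   OUT={a@B1, b@B6, c@B5, d@B6, f@B3}
  B7:   IN={a@B1, b@B6, c@B5, d@B6, f@B3}   OUT={a@B7, b@B6, c@B5, d@B6, f@B7}
  B8:   IN={a@B7, b@B6, c@B5, d@B6, f@B7}   OUT={a@B7, b@B6, c@B5, d@B6, e@B8, f@B7}

Merge at B3: IN[B3] = OUT[B2] = {a@B1, b@B1, d@B1}
Applying B3's transfer function to that IN value gives OUT[B3] (row B3 above).

Answer: {a@B1, b@B3, c@B3, d@B1, f@B3}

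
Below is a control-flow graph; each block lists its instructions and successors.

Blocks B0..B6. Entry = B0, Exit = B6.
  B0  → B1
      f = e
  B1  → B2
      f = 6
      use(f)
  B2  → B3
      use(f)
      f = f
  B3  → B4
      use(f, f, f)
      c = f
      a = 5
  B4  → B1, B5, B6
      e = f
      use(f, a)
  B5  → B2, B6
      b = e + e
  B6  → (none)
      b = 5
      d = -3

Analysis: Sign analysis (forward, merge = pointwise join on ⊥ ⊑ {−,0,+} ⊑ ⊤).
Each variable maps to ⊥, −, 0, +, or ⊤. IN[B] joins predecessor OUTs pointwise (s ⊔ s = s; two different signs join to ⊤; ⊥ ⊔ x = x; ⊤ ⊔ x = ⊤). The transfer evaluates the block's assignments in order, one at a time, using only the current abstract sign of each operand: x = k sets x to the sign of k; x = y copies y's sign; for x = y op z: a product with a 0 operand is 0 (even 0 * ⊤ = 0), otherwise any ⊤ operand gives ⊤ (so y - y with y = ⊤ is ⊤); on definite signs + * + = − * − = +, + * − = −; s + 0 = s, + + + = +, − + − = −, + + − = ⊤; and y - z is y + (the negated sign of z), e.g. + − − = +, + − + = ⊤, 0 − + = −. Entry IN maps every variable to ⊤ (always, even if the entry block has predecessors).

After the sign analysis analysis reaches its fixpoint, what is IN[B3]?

Per-block solution:
  B0:   IN=(all ⊤)   OUT=(all ⊤)
  B1:   IN=(all ⊤)   OUT={f:+; rest ⊤}
  B2:   IN={f:+; rest ⊤}   OUT={f:+; rest ⊤}
  B3:   IN={f:+; rest ⊤}   OUT={a:+, c:+, f:+; rest ⊤}
  B4:   IN={a:+, c:+, f:+; rest ⊤}   OUT={a:+, c:+, e:+, f:+; rest ⊤}
  B5:   IN={a:+, c:+, e:+, f:+; rest ⊤}   OUT={a:+, b:+, c:+, e:+, f:+; rest ⊤}
  B6:   IN={a:+, c:+, e:+, f:+; rest ⊤}   OUT={a:+, b:+, c:+, d:-, e:+, f:+; rest ⊤}

Merge at B3: IN[B3] = OUT[B2] = {a: ⊤, b: ⊤, c: ⊤, d: ⊤, e: ⊤, f: +}

Answer: {a: ⊤, b: ⊤, c: ⊤, d: ⊤, e: ⊤, f: +}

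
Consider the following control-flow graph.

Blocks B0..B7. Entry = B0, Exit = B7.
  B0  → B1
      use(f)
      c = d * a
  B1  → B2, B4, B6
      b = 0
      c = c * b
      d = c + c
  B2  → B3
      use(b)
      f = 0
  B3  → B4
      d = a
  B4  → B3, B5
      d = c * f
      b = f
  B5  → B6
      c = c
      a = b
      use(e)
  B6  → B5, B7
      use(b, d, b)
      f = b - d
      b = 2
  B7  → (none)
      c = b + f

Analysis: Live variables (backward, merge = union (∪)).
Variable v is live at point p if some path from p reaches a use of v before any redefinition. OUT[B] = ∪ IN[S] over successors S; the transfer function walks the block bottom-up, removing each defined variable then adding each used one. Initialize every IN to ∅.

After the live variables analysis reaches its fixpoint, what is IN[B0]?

Converged values:
  B0:   IN={a, d, e, f}   OUT={a, c, e, f}
  B1:   IN={a, c, e, f}   OUT={a, b, c, d, e, f}
  B2:   IN={a, b, c, e}   OUT={a, c, e, f}
  B3:   IN={a, c, e, f}   OUT={a, c, e, f}
  B4:   IN={a, c, e, f}   OUT={a, b, c, d, e, f}
  B5:   IN={b, c, d, e}   OUT={b, c, d, e}
  B6:   IN={b, c, d, e}   OUT={b, c, d, e, f}
  B7:   IN={b, f}   OUT={}

Merge at B0: OUT[B0] = IN[B1] = {a, c, e, f}
Applying B0's transfer function to that OUT value gives IN[B0] (row B0 above).

Answer: {a, d, e, f}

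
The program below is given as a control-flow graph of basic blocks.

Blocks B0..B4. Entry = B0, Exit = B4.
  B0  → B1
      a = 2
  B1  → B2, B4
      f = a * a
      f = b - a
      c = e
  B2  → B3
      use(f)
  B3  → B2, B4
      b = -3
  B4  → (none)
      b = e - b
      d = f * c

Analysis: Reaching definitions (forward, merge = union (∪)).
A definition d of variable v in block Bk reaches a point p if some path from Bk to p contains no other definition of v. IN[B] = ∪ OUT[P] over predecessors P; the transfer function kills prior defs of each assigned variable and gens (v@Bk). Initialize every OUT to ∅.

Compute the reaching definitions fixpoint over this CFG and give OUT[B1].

Answer: {a@B0, c@B1, f@B1}

Trace:
Per-block solution:
  B0:   IN={}   OUT={a@B0}
  B1:   IN={a@B0}   OUT={a@B0, c@B1, f@B1}
  B2:   IN={a@B0, b@B3, c@B1, f@B1}   OUT={a@B0, b@B3, c@B1, f@B1}
  B3:   IN={a@B0, b@B3, c@B1, f@B1}   OUT={a@B0, b@B3, c@B1, f@B1}
  B4:   IN={a@B0, b@B3, c@B1, f@B1}   OUT={a@B0, b@B4, c@B1, d@B4, f@B1}

Merge at B1: IN[B1] = OUT[B0] = {a@B0}
Applying B1's transfer function to that IN value gives OUT[B1] (row B1 above).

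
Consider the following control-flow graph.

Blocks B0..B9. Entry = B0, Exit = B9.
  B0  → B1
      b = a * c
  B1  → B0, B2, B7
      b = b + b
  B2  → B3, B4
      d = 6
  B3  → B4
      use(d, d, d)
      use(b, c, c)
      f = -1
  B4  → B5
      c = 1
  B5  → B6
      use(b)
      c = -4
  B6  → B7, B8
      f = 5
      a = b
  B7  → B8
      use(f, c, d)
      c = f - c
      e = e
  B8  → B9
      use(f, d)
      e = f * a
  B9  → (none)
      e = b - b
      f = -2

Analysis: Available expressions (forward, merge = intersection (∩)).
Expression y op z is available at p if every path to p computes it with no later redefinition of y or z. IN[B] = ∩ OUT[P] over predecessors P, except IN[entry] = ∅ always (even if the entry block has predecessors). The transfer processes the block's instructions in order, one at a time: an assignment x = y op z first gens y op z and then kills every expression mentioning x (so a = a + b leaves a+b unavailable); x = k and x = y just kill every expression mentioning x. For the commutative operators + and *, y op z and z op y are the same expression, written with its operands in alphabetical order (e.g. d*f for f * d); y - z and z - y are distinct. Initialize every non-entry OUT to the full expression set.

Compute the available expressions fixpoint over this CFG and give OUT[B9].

Answer: {b-b}

Derivation:
Converged values:
  B0: | IN={} | OUT={a*c}
  B1: | IN={a*c} | OUT={a*c}
  B2: | IN={a*c} | OUT={a*c}
  B3: | IN={a*c} | OUT={a*c}
  B4: | IN={a*c} | OUT={}
  B5: | IN={} | OUT={}
  B6: | IN={} | OUT={}
  B7: | IN={} | OUT={}
  B8: | IN={} | OUT={a*f}
  B9: | IN={a*f} | OUT={b-b}

Merge at B9: IN[B9] = OUT[B8] = {a*f}
Applying B9's transfer function to that IN value gives OUT[B9] (row B9 above).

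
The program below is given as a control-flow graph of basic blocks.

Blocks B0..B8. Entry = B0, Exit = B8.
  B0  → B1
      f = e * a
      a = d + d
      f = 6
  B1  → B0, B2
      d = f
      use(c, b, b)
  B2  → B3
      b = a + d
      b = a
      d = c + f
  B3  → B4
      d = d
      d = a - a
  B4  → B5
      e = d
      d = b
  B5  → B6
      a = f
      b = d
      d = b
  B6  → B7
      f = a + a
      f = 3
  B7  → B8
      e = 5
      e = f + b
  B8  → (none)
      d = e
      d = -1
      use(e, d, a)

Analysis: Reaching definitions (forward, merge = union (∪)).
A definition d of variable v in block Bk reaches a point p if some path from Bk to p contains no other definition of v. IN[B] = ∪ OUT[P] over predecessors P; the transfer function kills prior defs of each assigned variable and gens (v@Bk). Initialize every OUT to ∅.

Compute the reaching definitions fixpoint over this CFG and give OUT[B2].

Answer: {a@B0, b@B2, d@B2, f@B0}

Derivation:
Fixpoint table:
  B0:  IN={a@B0, d@B1, f@B0}  OUT={a@B0, d@B1, f@B0}
  B1:  IN={a@B0, d@B1, f@B0}  OUT={a@B0, d@B1, f@B0}
  B2:  IN={a@B0, d@B1, f@B0}  OUT={a@B0, b@B2, d@B2, f@B0}
  B3:  IN={a@B0, b@B2, d@B2, f@B0}  OUT={a@B0, b@B2, d@B3, f@B0}
  B4:  IN={a@B0, b@B2, d@B3, f@B0}  OUT={a@B0, b@B2, d@B4, e@B4, f@B0}
  B5:  IN={a@B0, b@B2, d@B4, e@B4, f@B0}  OUT={a@B5, b@B5, d@B5, e@B4, f@B0}
  B6:  IN={a@B5, b@B5, d@B5, e@B4, f@B0}  OUT={a@B5, b@B5, d@B5, e@B4, f@B6}
  B7:  IN={a@B5, b@B5, d@B5, e@B4, f@B6}  OUT={a@B5, b@B5, d@B5, e@B7, f@B6}
  B8:  IN={a@B5, b@B5, d@B5, e@B7, f@B6}  OUT={a@B5, b@B5, d@B8, e@B7, f@B6}

Merge at B2: IN[B2] = OUT[B1] = {a@B0, d@B1, f@B0}
Applying B2's transfer function to that IN value gives OUT[B2] (row B2 above).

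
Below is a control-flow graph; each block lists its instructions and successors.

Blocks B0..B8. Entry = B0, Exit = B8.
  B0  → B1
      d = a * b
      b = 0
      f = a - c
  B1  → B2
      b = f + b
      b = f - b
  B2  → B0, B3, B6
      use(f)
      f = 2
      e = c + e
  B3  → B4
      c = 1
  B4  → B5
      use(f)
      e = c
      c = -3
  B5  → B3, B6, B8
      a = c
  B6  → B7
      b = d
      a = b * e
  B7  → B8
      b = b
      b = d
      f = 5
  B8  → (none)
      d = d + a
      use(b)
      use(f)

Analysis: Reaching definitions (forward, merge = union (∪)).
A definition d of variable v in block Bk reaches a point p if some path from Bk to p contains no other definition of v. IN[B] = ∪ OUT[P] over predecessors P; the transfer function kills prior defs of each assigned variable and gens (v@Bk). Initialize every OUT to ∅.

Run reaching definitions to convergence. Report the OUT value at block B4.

Answer: {a@B5, b@B1, c@B4, d@B0, e@B4, f@B2}

Working:
Converged values:
  B0:   IN={b@B1, d@B0, e@B2, f@B2}   OUT={b@B0, d@B0, e@B2, f@B0}
  B1:   IN={b@B0, d@B0, e@B2, f@B0}   OUT={b@B1, d@B0, e@B2, f@B0}
  B2:   IN={b@B1, d@B0, e@B2, f@B0}   OUT={b@B1, d@B0, e@B2, f@B2}
  B3:   IN={a@B5, b@B1, c@B4, d@B0, e@B2, e@B4, f@B2}   OUT={a@B5, b@B1, c@B3, d@B0, e@B2, e@B4, f@B2}
  B4:   IN={a@B5, b@B1, c@B3, d@B0, e@B2, e@B4, f@B2}   OUT={a@B5, b@B1, c@B4, d@B0, e@B4, f@B2}
  B5:   IN={a@B5, b@B1, c@B4, d@B0, e@B4, f@B2}   OUT={a@B5, b@B1, c@B4, d@B0, e@B4, f@B2}
  B6:   IN={a@B5, b@B1, c@B4, d@B0, e@B2, e@B4, f@B2}   OUT={a@B6, b@B6, c@B4, d@B0, e@B2, e@B4, f@B2}
  B7:   IN={a@B6, b@B6, c@B4, d@B0, e@B2, e@B4, f@B2}   OUT={a@B6, b@B7, c@B4, d@B0, e@B2, e@B4, f@B7}
  B8:   IN={a@B5, a@B6, b@B1, b@B7, c@B4, d@B0, e@B2, e@B4, f@B2, f@B7}   OUT={a@B5, a@B6, b@B1, b@B7, c@B4, d@B8, e@B2, e@B4, f@B2, f@B7}

Merge at B4: IN[B4] = OUT[B3] = {a@B5, b@B1, c@B3, d@B0, e@B2, e@B4, f@B2}
Applying B4's transfer function to that IN value gives OUT[B4] (row B4 above).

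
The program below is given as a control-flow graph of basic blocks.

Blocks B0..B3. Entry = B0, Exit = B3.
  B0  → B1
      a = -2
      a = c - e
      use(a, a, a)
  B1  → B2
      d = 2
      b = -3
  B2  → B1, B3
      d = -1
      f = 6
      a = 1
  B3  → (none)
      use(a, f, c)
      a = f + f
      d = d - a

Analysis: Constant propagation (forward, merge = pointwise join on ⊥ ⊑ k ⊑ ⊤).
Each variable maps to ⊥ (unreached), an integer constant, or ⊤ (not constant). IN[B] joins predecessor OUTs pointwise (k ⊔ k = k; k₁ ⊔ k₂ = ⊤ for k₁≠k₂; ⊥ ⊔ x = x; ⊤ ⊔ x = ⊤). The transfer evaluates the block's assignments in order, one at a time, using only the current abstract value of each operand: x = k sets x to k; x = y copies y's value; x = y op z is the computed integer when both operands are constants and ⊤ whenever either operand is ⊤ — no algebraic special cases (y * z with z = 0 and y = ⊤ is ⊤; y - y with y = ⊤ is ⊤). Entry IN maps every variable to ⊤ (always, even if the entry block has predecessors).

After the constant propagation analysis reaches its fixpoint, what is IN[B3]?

Answer: {a: 1, b: -3, c: ⊤, d: -1, e: ⊤, f: 6}

Derivation:
Fixpoint table:
  B0:  IN=(all ⊤)  OUT=(all ⊤)
  B1:  IN=(all ⊤)  OUT={b:-3, d:2; rest ⊤}
  B2:  IN={b:-3, d:2; rest ⊤}  OUT={a:1, b:-3, d:-1, f:6; rest ⊤}
  B3:  IN={a:1, b:-3, d:-1, f:6; rest ⊤}  OUT={a:12, b:-3, d:-13, f:6; rest ⊤}

Merge at B3: IN[B3] = OUT[B2] = {a: 1, b: -3, c: ⊤, d: -1, e: ⊤, f: 6}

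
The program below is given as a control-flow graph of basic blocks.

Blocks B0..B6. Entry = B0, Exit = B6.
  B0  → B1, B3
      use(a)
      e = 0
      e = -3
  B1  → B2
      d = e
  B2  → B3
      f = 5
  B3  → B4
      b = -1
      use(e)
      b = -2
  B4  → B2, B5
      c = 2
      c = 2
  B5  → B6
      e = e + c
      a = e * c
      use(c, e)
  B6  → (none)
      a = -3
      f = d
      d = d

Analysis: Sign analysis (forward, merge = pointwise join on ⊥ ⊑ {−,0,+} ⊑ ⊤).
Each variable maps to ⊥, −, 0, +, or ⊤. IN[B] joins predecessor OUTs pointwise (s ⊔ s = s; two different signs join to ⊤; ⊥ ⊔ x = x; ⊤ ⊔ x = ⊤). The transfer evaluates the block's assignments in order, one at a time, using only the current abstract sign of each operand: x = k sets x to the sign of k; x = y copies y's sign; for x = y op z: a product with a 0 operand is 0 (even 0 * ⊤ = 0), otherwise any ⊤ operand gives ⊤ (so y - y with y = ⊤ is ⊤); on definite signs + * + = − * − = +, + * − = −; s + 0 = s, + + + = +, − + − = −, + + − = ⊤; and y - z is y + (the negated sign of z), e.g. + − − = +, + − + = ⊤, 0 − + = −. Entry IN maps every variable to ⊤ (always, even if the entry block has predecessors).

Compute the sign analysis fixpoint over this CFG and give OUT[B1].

Answer: {a: ⊤, b: ⊤, c: ⊤, d: -, e: -, f: ⊤}

Trace:
Per-block solution:
  B0:  IN=(all ⊤)  OUT={e:-; rest ⊤}
  B1:  IN={e:-; rest ⊤}  OUT={d:-, e:-; rest ⊤}
  B2:  IN={e:-; rest ⊤}  OUT={e:-, f:+; rest ⊤}
  B3:  IN={e:-; rest ⊤}  OUT={b:-, e:-; rest ⊤}
  B4:  IN={b:-, e:-; rest ⊤}  OUT={b:-, c:+, e:-; rest ⊤}
  B5:  IN={b:-, c:+, e:-; rest ⊤}  OUT={b:-, c:+; rest ⊤}
  B6:  IN={b:-, c:+; rest ⊤}  OUT={a:-, b:-, c:+; rest ⊤}

Merge at B1: IN[B1] = OUT[B0] = {a: ⊤, b: ⊤, c: ⊤, d: ⊤, e: -, f: ⊤}
Applying B1's transfer function to that IN value gives OUT[B1] (row B1 above).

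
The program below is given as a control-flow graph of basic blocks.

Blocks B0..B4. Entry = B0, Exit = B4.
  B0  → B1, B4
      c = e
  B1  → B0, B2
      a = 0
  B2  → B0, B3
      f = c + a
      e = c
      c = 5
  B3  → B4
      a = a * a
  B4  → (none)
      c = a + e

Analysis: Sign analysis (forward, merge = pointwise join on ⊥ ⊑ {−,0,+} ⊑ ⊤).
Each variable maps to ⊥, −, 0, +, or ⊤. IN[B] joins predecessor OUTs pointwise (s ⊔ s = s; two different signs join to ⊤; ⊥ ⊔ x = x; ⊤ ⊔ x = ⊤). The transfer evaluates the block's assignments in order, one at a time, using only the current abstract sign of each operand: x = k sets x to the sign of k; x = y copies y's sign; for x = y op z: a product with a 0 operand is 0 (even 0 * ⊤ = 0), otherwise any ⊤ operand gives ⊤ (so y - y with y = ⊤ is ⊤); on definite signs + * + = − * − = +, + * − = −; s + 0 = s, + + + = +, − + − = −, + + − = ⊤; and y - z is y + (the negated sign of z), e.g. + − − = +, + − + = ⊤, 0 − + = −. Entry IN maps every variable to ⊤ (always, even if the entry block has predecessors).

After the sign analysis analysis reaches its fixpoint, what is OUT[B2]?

Fixpoint table:
  B0:  IN=(all ⊤)  OUT=(all ⊤)
  B1:  IN=(all ⊤)  OUT={a:0; rest ⊤}
  B2:  IN={a:0; rest ⊤}  OUT={a:0, c:+; rest ⊤}
  B3:  IN={a:0, c:+; rest ⊤}  OUT={a:0, c:+; rest ⊤}
  B4:  IN=(all ⊤)  OUT=(all ⊤)

Merge at B2: IN[B2] = OUT[B1] = {a: 0, b: ⊤, c: ⊤, d: ⊤, e: ⊤, f: ⊤}
Applying B2's transfer function to that IN value gives OUT[B2] (row B2 above).

Answer: {a: 0, b: ⊤, c: +, d: ⊤, e: ⊤, f: ⊤}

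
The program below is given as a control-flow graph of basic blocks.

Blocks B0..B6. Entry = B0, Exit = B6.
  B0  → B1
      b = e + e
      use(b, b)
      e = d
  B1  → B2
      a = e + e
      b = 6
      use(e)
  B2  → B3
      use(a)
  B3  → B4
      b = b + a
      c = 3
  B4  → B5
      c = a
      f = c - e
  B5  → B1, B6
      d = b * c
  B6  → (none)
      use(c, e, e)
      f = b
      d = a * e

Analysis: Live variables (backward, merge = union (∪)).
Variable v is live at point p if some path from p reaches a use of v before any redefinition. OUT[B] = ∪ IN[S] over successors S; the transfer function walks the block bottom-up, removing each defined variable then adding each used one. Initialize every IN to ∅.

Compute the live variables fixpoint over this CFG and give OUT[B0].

Answer: {e}

Derivation:
Per-block solution:
  B0: | IN={d, e} | OUT={e}
  B1: | IN={e} | OUT={a, b, e}
  B2: | IN={a, b, e} | OUT={a, b, e}
  B3: | IN={a, b, e} | OUT={a, b, e}
  B4: | IN={a, b, e} | OUT={a, b, c, e}
  B5: | IN={a, b, c, e} | OUT={a, b, c, e}
  B6: | IN={a, b, c, e} | OUT={}

Merge at B0: OUT[B0] = IN[B1] = {e}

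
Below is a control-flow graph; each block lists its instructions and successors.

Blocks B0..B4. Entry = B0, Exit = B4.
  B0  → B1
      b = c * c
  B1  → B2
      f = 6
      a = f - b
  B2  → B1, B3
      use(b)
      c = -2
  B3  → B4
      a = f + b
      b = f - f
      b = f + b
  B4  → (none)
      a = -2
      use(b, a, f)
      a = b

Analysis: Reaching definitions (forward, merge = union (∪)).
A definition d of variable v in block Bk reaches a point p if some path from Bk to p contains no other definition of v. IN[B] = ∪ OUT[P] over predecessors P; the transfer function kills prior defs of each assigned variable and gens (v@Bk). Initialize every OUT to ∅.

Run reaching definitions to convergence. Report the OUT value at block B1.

Converged values:
  B0:   IN={}   OUT={b@B0}
  B1:   IN={a@B1, b@B0, c@B2, f@B1}   OUT={a@B1, b@B0, c@B2, f@B1}
  B2:   IN={a@B1, b@B0, c@B2, f@B1}   OUT={a@B1, b@B0, c@B2, f@B1}
  B3:   IN={a@B1, b@B0, c@B2, f@B1}   OUT={a@B3, b@B3, c@B2, f@B1}
  B4:   IN={a@B3, b@B3, c@B2, f@B1}   OUT={a@B4, b@B3, c@B2, f@B1}

Merge at B1: IN[B1] = OUT[B0] ⊔ OUT[B2] = {a@B1, b@B0, c@B2, f@B1}
Applying B1's transfer function to that IN value gives OUT[B1] (row B1 above).

Answer: {a@B1, b@B0, c@B2, f@B1}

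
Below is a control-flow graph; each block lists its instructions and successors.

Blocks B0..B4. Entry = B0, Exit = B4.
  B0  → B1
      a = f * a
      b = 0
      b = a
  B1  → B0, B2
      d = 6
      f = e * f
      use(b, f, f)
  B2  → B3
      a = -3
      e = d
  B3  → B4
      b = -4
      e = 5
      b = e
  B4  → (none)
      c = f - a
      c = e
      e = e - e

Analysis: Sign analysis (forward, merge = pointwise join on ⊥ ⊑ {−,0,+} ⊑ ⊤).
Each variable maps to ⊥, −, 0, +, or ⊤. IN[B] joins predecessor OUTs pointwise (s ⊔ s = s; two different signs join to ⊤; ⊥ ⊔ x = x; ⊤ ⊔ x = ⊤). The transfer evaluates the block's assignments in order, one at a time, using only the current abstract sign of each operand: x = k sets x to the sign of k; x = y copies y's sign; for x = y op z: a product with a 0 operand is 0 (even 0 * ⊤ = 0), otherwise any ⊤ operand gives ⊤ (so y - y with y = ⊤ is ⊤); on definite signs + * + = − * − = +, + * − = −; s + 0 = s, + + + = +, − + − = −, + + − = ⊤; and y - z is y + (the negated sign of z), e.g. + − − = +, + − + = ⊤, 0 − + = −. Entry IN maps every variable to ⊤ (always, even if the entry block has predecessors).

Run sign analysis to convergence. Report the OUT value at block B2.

Fixpoint table:
  B0:  IN=(all ⊤)  OUT=(all ⊤)
  B1:  IN=(all ⊤)  OUT={d:+; rest ⊤}
  B2:  IN={d:+; rest ⊤}  OUT={a:-, d:+, e:+; rest ⊤}
  B3:  IN={a:-, d:+, e:+; rest ⊤}  OUT={a:-, b:+, d:+, e:+; rest ⊤}
  B4:  IN={a:-, b:+, d:+, e:+; rest ⊤}  OUT={a:-, b:+, c:+, d:+; rest ⊤}

Merge at B2: IN[B2] = OUT[B1] = {a: ⊤, b: ⊤, c: ⊤, d: +, e: ⊤, f: ⊤}
Applying B2's transfer function to that IN value gives OUT[B2] (row B2 above).

Answer: {a: -, b: ⊤, c: ⊤, d: +, e: +, f: ⊤}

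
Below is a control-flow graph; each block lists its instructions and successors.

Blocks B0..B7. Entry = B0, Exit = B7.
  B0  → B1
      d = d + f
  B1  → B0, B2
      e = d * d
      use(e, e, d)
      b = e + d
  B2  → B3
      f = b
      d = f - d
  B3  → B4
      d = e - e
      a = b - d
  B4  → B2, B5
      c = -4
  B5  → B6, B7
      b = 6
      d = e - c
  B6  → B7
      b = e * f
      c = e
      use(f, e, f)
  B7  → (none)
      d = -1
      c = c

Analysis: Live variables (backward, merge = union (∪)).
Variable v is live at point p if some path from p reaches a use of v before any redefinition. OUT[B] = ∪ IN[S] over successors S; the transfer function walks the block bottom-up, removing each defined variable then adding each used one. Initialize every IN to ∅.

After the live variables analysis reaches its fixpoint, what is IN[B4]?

Converged values:
  B0:  IN={d, f}  OUT={d, f}
  B1:  IN={d, f}  OUT={b, d, e, f}
  B2:  IN={b, d, e}  OUT={b, e, f}
  B3:  IN={b, e, f}  OUT={b, d, e, f}
  B4:  IN={b, d, e, f}  OUT={b, c, d, e, f}
  B5:  IN={c, e, f}  OUT={c, e, f}
  B6:  IN={e, f}  OUT={c}
  B7:  IN={c}  OUT={}

Merge at B4: OUT[B4] = IN[B2] ⊔ IN[B5] = {b, c, d, e, f}
Applying B4's transfer function to that OUT value gives IN[B4] (row B4 above).

Answer: {b, d, e, f}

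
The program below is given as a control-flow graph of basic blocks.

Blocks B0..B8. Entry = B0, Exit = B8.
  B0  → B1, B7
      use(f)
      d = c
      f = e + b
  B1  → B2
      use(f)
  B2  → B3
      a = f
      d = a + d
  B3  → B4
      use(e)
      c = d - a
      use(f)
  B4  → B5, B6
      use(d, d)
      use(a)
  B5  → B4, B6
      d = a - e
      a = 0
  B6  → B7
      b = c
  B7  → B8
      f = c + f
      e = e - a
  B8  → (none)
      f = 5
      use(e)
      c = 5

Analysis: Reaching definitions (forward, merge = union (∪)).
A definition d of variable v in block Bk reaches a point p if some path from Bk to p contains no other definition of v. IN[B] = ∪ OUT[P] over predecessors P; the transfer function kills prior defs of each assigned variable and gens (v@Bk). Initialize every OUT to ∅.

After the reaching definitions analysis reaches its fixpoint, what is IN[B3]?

Fixpoint table:
  B0: | IN={} | OUT={d@B0, f@B0}
  B1: | IN={d@B0, f@B0} | OUT={d@B0, f@B0}
  B2: | IN={d@B0, f@B0} | OUT={a@B2, d@B2, f@B0}
  B3: | IN={a@B2, d@B2, f@B0} | OUT={a@B2, c@B3, d@B2, f@B0}
  B4: | IN={a@B2, a@B5, c@B3, d@B2, d@B5, f@B0} | OUT={a@B2, a@B5, c@B3, d@B2, d@B5, f@B0}
  B5: | IN={a@B2, a@B5, c@B3, d@B2, d@B5, f@B0} | OUT={a@B5, c@B3, d@B5, f@B0}
  B6: | IN={a@B2, a@B5, c@B3, d@B2, d@B5, f@B0} | OUT={a@B2, a@B5, b@B6, c@B3, d@B2, d@B5, f@B0}
  B7: | IN={a@B2, a@B5, b@B6, c@B3, d@B0, d@B2, d@B5, f@B0} | OUT={a@B2, a@B5, b@B6, c@B3, d@B0, d@B2, d@B5, e@B7, f@B7}
  B8: | IN={a@B2, a@B5, b@B6, c@B3, d@B0, d@B2, d@B5, e@B7, f@B7} | OUT={a@B2, a@B5, b@B6, c@B8, d@B0, d@B2, d@B5, e@B7, f@B8}

Merge at B3: IN[B3] = OUT[B2] = {a@B2, d@B2, f@B0}

Answer: {a@B2, d@B2, f@B0}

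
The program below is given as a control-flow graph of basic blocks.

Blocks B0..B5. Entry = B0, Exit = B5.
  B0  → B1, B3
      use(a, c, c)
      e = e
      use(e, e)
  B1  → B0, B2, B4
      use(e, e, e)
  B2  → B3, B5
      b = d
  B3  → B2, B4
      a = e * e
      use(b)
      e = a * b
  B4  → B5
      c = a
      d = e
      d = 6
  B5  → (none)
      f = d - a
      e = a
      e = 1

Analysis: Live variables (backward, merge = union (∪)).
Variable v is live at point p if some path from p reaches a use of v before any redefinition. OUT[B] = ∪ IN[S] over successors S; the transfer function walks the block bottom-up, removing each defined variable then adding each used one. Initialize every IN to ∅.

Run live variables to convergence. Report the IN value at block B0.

Answer: {a, b, c, d, e}

Derivation:
Per-block solution:
  B0:   IN={a, b, c, d, e}   OUT={a, b, c, d, e}
  B1:   IN={a, b, c, d, e}   OUT={a, b, c, d, e}
  B2:   IN={a, d, e}   OUT={a, b, d, e}
  B3:   IN={b, d, e}   OUT={a, d, e}
  B4:   IN={a, e}   OUT={a, d}
  B5:   IN={a, d}   OUT={}

Merge at B0: OUT[B0] = IN[B1] ⊔ IN[B3] = {a, b, c, d, e}
Applying B0's transfer function to that OUT value gives IN[B0] (row B0 above).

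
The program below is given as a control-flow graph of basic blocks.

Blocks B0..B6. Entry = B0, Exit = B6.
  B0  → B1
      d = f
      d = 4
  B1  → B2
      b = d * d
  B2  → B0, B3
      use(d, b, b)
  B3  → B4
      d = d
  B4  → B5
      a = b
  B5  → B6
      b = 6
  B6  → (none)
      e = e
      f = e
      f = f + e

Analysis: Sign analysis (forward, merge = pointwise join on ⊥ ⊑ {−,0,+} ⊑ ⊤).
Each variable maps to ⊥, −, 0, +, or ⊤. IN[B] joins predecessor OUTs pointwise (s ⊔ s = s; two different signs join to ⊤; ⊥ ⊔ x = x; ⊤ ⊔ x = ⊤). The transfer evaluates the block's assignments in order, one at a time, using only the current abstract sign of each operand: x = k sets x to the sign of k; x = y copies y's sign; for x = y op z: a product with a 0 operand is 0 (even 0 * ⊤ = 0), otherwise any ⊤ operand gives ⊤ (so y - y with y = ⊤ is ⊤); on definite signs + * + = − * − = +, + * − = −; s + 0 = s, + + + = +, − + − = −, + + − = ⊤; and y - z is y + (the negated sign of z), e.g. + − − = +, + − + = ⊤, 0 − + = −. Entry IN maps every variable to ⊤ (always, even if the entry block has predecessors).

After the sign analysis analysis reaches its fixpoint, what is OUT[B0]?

Fixpoint table:
  B0:   IN=(all ⊤)   OUT={d:+; rest ⊤}
  B1:   IN={d:+; rest ⊤}   OUT={b:+, d:+; rest ⊤}
  B2:   IN={b:+, d:+; rest ⊤}   OUT={b:+, d:+; rest ⊤}
  B3:   IN={b:+, d:+; rest ⊤}   OUT={b:+, d:+; rest ⊤}
  B4:   IN={b:+, d:+; rest ⊤}   OUT={a:+, b:+, d:+; rest ⊤}
  B5:   IN={a:+, b:+, d:+; rest ⊤}   OUT={a:+, b:+, d:+; rest ⊤}
  B6:   IN={a:+, b:+, d:+; rest ⊤}   OUT={a:+, b:+, d:+; rest ⊤}

Merge at B0 (entry node, so the boundary value (all ⊤) is joined with the incoming edge(s)): IN[B0] = (all ⊤) ⊔ OUT[B2] = {a: ⊤, b: ⊤, c: ⊤, d: ⊤, e: ⊤, f: ⊤}
Applying B0's transfer function to that IN value gives OUT[B0] (row B0 above).

Answer: {a: ⊤, b: ⊤, c: ⊤, d: +, e: ⊤, f: ⊤}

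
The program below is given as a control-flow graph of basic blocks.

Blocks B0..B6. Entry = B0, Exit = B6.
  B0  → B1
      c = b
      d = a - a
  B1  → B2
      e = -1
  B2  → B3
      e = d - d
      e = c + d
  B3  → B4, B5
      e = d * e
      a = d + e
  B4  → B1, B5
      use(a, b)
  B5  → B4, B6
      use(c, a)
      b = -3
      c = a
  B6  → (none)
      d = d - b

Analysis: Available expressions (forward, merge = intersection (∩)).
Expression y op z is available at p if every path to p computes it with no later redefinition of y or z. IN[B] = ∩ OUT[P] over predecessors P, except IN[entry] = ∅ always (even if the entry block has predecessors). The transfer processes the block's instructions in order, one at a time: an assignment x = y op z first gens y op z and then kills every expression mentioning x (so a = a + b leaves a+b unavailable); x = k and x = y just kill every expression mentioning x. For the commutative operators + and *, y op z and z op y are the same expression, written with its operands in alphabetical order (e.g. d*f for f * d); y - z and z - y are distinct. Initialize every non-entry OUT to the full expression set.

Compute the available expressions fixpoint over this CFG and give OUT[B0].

Answer: {a-a}

Working:
Per-block solution:
  B0: | IN={} | OUT={a-a}
  B1: | IN={} | OUT={}
  B2: | IN={} | OUT={c+d, d-d}
  B3: | IN={c+d, d-d} | OUT={c+d, d+e, d-d}
  B4: | IN={d+e, d-d} | OUT={d+e, d-d}
  B5: | IN={d+e, d-d} | OUT={d+e, d-d}
  B6: | IN={d+e, d-d} | OUT={}

B0 is the boundary node: IN[B0] = {}
Applying B0's transfer function to that IN value gives OUT[B0] (row B0 above).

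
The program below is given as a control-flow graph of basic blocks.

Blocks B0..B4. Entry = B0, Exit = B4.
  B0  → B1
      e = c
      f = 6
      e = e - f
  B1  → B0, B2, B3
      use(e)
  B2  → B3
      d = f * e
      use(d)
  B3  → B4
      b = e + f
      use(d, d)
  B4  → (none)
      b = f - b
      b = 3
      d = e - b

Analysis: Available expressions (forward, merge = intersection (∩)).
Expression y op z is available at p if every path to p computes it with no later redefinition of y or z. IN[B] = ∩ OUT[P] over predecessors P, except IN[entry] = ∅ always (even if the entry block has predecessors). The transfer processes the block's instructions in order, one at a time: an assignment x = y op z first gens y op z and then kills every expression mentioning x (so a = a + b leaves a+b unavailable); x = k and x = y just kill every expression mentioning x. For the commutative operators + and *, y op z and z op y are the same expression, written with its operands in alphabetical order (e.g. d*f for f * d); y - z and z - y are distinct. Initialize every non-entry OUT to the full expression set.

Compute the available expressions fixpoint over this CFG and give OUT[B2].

Answer: {e*f}

Trace:
Converged values:
  B0: | IN={} | OUT={}
  B1: | IN={} | OUT={}
  B2: | IN={} | OUT={e*f}
  B3: | IN={} | OUT={e+f}
  B4: | IN={e+f} | OUT={e+f, e-b}

Merge at B2: IN[B2] = OUT[B1] = {}
Applying B2's transfer function to that IN value gives OUT[B2] (row B2 above).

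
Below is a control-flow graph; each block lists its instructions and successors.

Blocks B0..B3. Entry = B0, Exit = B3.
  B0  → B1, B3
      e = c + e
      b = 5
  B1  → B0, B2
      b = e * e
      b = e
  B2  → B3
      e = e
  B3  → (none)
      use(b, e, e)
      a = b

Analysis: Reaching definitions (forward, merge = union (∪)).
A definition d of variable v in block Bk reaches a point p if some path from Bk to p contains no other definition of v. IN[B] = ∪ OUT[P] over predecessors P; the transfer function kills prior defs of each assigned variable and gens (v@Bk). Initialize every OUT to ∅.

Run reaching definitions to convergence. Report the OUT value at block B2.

Answer: {b@B1, e@B2}

Derivation:
Per-block solution:
  B0:   IN={b@B1, e@B0}   OUT={b@B0, e@B0}
  B1:   IN={b@B0, e@B0}   OUT={b@B1, e@B0}
  B2:   IN={b@B1, e@B0}   OUT={b@B1, e@B2}
  B3:   IN={b@B0, b@B1, e@B0, e@B2}   OUT={a@B3, b@B0, b@B1, e@B0, e@B2}

Merge at B2: IN[B2] = OUT[B1] = {b@B1, e@B0}
Applying B2's transfer function to that IN value gives OUT[B2] (row B2 above).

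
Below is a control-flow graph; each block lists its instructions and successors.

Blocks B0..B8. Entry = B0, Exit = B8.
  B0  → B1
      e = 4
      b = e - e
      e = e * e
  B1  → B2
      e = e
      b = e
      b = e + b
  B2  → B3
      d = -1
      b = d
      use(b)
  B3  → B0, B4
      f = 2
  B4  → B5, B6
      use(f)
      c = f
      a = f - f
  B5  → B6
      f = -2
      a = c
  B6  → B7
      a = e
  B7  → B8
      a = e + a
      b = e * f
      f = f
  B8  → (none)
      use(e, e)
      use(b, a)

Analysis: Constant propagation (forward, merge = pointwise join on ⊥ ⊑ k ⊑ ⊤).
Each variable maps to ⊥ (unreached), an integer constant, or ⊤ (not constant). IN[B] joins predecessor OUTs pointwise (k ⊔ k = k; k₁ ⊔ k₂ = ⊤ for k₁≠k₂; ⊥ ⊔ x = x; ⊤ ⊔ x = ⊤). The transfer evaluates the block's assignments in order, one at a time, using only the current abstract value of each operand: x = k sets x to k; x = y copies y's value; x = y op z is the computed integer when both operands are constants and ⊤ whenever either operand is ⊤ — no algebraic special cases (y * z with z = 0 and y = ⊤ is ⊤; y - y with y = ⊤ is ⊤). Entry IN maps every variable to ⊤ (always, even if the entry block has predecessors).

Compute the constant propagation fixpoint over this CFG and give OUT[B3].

Answer: {a: ⊤, b: -1, c: ⊤, d: -1, e: 16, f: 2}

Working:
Per-block solution:
  B0:  IN=(all ⊤)  OUT={b:0, e:16; rest ⊤}
  B1:  IN={b:0, e:16; rest ⊤}  OUT={b:32, e:16; rest ⊤}
  B2:  IN={b:32, e:16; rest ⊤}  OUT={b:-1, d:-1, e:16; rest ⊤}
  B3:  IN={b:-1, d:-1, e:16; rest ⊤}  OUT={b:-1, d:-1, e:16, f:2; rest ⊤}
  B4:  IN={b:-1, d:-1, e:16, f:2; rest ⊤}  OUT={a:0, b:-1, c:2, d:-1, e:16, f:2; rest ⊤}
  B5:  IN={a:0, b:-1, c:2, d:-1, e:16, f:2; rest ⊤}  OUT={a:2, b:-1, c:2, d:-1, e:16, f:-2; rest ⊤}
  B6:  IN={b:-1, c:2, d:-1, e:16; rest ⊤}  OUT={a:16, b:-1, c:2, d:-1, e:16; rest ⊤}
  B7:  IN={a:16, b:-1, c:2, d:-1, e:16; rest ⊤}  OUT={a:32, c:2, d:-1, e:16; rest ⊤}
  B8:  IN={a:32, c:2, d:-1, e:16; rest ⊤}  OUT={a:32, c:2, d:-1, e:16; rest ⊤}

Merge at B3: IN[B3] = OUT[B2] = {a: ⊤, b: -1, c: ⊤, d: -1, e: 16, f: ⊤}
Applying B3's transfer function to that IN value gives OUT[B3] (row B3 above).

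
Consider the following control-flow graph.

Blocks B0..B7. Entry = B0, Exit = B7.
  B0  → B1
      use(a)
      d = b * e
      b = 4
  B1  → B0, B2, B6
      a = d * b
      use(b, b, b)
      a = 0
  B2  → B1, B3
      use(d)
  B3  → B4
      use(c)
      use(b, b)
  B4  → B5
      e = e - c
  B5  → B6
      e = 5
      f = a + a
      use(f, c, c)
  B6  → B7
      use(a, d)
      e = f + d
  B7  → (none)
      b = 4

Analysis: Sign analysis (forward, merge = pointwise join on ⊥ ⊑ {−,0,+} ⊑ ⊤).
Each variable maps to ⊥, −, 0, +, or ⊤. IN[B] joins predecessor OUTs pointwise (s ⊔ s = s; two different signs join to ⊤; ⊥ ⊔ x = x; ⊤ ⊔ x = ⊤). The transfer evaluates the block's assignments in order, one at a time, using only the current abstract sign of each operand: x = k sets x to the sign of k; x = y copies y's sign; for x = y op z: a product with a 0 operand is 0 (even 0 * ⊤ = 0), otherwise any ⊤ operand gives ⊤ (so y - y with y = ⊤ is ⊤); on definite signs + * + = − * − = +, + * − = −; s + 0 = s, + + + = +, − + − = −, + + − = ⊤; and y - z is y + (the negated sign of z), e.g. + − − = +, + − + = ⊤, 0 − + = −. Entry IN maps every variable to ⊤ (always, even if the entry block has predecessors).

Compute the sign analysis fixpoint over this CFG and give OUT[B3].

Converged values:
  B0: | IN=(all ⊤) | OUT={b:+; rest ⊤}
  B1: | IN={b:+; rest ⊤} | OUT={a:0, b:+; rest ⊤}
  B2: | IN={a:0, b:+; rest ⊤} | OUT={a:0, b:+; rest ⊤}
  B3: | IN={a:0, b:+; rest ⊤} | OUT={a:0, b:+; rest ⊤}
  B4: | IN={a:0, b:+; rest ⊤} | OUT={a:0, b:+; rest ⊤}
  B5: | IN={a:0, b:+; rest ⊤} | OUT={a:0, b:+, e:+, f:0; rest ⊤}
  B6: | IN={a:0, b:+; rest ⊤} | OUT={a:0, b:+; rest ⊤}
  B7: | IN={a:0, b:+; rest ⊤} | OUT={a:0, b:+; rest ⊤}

Merge at B3: IN[B3] = OUT[B2] = {a: 0, b: +, c: ⊤, d: ⊤, e: ⊤, f: ⊤}
Applying B3's transfer function to that IN value gives OUT[B3] (row B3 above).

Answer: {a: 0, b: +, c: ⊤, d: ⊤, e: ⊤, f: ⊤}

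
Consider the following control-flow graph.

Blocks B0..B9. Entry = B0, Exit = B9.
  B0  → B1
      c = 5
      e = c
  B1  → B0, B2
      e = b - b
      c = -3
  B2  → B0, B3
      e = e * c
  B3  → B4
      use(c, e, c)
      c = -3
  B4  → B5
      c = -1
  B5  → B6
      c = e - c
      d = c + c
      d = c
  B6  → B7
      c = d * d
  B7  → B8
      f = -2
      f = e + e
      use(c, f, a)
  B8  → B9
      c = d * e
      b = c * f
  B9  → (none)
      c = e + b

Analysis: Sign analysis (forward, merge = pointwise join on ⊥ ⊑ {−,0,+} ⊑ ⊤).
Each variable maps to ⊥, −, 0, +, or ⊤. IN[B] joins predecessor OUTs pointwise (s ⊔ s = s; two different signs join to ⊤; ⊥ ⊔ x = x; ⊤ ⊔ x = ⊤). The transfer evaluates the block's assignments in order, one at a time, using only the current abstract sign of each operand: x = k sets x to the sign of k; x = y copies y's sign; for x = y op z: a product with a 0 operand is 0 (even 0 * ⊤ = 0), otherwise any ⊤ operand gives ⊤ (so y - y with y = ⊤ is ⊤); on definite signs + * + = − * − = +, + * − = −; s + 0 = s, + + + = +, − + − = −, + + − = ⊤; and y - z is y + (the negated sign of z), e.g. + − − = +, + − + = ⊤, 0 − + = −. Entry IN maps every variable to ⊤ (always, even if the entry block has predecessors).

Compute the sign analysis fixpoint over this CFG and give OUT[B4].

Answer: {a: ⊤, b: ⊤, c: -, d: ⊤, e: ⊤, f: ⊤}

Working:
Per-block solution:
  B0:   IN=(all ⊤)   OUT={c:+, e:+; rest ⊤}
  B1:   IN={c:+, e:+; rest ⊤}   OUT={c:-; rest ⊤}
  B2:   IN={c:-; rest ⊤}   OUT={c:-; rest ⊤}
  B3:   IN={c:-; rest ⊤}   OUT={c:-; rest ⊤}
  B4:   IN={c:-; rest ⊤}   OUT={c:-; rest ⊤}
  B5:   IN={c:-; rest ⊤}   OUT=(all ⊤)
  B6:   IN=(all ⊤)   OUT=(all ⊤)
  B7:   IN=(all ⊤)   OUT=(all ⊤)
  B8:   IN=(all ⊤)   OUT=(all ⊤)
  B9:   IN=(all ⊤)   OUT=(all ⊤)

Merge at B4: IN[B4] = OUT[B3] = {a: ⊤, b: ⊤, c: -, d: ⊤, e: ⊤, f: ⊤}
Applying B4's transfer function to that IN value gives OUT[B4] (row B4 above).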